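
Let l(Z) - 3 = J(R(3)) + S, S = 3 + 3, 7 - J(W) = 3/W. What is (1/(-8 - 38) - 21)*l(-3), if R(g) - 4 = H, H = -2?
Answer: -28043/92 ≈ -304.82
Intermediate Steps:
R(g) = 2 (R(g) = 4 - 2 = 2)
J(W) = 7 - 3/W
S = 6
l(Z) = 29/2 (l(Z) = 3 + ((7 - 3/2) + 6) = 3 + (11/2 + 6) = 3 + 23/2 = 29/2)
(1/(-8 - 38) - 21)*l(-3) = (1/(-8 - 38) - 21)*(29/2) = (1/(-46) - 21)*(29/2) = (-1/46 - 21)*(29/2) = -967/46*29/2 = -28043/92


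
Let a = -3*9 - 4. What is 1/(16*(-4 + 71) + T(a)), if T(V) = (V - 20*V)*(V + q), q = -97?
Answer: -1/74320 ≈ -1.3455e-5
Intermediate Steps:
a = -31 (a = -27 - 4 = -31)
T(V) = -19*V*(-97 + V) (T(V) = (V - 20*V)*(V - 97) = (-19*V)*(-97 + V) = -19*V*(-97 + V))
1/(16*(-4 + 71) + T(a)) = 1/(16*(-4 + 71) + 19*(-31)*(97 - 1*(-31))) = 1/(16*67 + 19*(-31)*(97 + 31)) = 1/(1072 + 19*(-31)*128) = 1/(1072 - 75392) = 1/(-74320) = -1/74320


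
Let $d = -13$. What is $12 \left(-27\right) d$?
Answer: $4212$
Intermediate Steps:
$12 \left(-27\right) d = 12 \left(-27\right) \left(-13\right) = \left(-324\right) \left(-13\right) = 4212$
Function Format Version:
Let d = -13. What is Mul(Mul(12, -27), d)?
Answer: 4212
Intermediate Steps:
Mul(Mul(12, -27), d) = Mul(Mul(12, -27), -13) = Mul(-324, -13) = 4212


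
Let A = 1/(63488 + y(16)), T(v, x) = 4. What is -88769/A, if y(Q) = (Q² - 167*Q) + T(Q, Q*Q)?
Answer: -5421655444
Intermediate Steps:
y(Q) = 4 + Q² - 167*Q (y(Q) = (Q² - 167*Q) + 4 = 4 + Q² - 167*Q)
A = 1/61076 (A = 1/(63488 + (4 + 16² - 167*16)) = 1/(63488 + (4 + 256 - 2672)) = 1/(63488 - 2412) = 1/61076 ≈ 1.6373e-5)
-88769/A = -88769/1/61076 = -88769*61076 = -5421655444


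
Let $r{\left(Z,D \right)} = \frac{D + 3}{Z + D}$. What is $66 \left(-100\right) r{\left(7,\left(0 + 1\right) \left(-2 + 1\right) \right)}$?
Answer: $-2200$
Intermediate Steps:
$r{\left(Z,D \right)} = \frac{3 + D}{D + Z}$
$66 \left(-100\right) r{\left(7,\left(0 + 1\right) \left(-2 + 1\right) \right)} = 66 \left(-100\right) \frac{3 + \left(0 + 1\right) \left(-2 + 1\right)}{\left(0 + 1\right) \left(-2 + 1\right) + 7} = - 6600 \frac{3 + 1 \left(-1\right)}{1 \left(-1\right) + 7} = - 6600 \frac{3 - 1}{-1 + 7} = - 6600 \cdot \frac{1}{6} \cdot 2 = \left(-6600\right) \frac{1}{3} = -2200$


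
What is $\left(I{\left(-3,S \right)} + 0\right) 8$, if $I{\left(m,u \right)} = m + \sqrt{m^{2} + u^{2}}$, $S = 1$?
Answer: $-24 + 8 \sqrt{10} \approx 1.2982$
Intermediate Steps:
$\left(I{\left(-3,S \right)} + 0\right) 8 = \left(\left(-3 + \sqrt{\left(-3\right)^{2} + 1^{2}}\right) + 0\right) 8 = \left(\left(-3 + \sqrt{9 + 1}\right) + 0\right) 8 = \left(\left(-3 + \sqrt{10}\right) + 0\right) 8 = \left(-3 + \sqrt{10}\right) 8 = -24 + 8 \sqrt{10}$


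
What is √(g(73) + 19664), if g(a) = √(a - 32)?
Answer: √(19664 + √41) ≈ 140.25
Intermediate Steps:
g(a) = √(-32 + a)
√(g(73) + 19664) = √(√(-32 + 73) + 19664) = √(√41 + 19664) = √(19664 + √41)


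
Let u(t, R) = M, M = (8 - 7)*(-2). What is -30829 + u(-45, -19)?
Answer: -30831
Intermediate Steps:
M = -2 (M = 1*(-2) = -2)
u(t, R) = -2
-30829 + u(-45, -19) = -30829 - 2 = -30831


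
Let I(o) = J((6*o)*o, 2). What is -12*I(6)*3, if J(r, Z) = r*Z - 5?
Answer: -15372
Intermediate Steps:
J(r, Z) = -5 + Z*r (J(r, Z) = Z*r - 5 = -5 + Z*r)
I(o) = -5 + 12*o**2 (I(o) = -5 + 2*((6*o)*o) = -5 + 2*(6*o**2) = -5 + 12*o**2)
-12*I(6)*3 = -12*(-5 + 12*6**2)*3 = -12*(-5 + 12*36)*3 = -12*(-5 + 432)*3 = -12*427*3 = -5124*3 = -15372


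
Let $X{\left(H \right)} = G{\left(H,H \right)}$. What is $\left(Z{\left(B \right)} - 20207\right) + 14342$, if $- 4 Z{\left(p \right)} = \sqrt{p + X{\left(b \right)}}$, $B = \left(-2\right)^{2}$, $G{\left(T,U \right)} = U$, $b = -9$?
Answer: $-5865 - \frac{i \sqrt{5}}{4} \approx -5865.0 - 0.55902 i$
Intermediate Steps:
$B = 4$
$X{\left(H \right)} = H$
$Z{\left(p \right)} = - \frac{\sqrt{-9 + p}}{4}$ ($Z{\left(p \right)} = - \frac{\sqrt{p - 9}}{4} = - \frac{\sqrt{-9 + p}}{4}$)
$\left(Z{\left(B \right)} - 20207\right) + 14342 = \left(- \frac{\sqrt{-9 + 4}}{4} - 20207\right) + 14342 = \left(- \frac{\sqrt{-5}}{4} - 20207\right) + 14342 = \left(- \frac{i \sqrt{5}}{4} - 20207\right) + 14342 = \left(-20207 - \frac{i \sqrt{5}}{4}\right) + 14342 = -5865 - \frac{i \sqrt{5}}{4}$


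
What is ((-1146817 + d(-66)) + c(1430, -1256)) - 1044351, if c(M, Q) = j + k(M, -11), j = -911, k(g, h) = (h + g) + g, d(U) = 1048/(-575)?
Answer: -1258808298/575 ≈ -2.1892e+6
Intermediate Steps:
d(U) = -1048/575 (d(U) = 1048*(-1/575) = -1048/575)
k(g, h) = h + 2*g (k(g, h) = (g + h) + g = h + 2*g)
c(M, Q) = -922 + 2*M (c(M, Q) = -911 + (-11 + 2*M) = -922 + 2*M)
((-1146817 + d(-66)) + c(1430, -1256)) - 1044351 = ((-1146817 - 1048/575) + (-922 + 2*1430)) - 1044351 = (-659420823/575 + (-922 + 2860)) - 1044351 = (-659420823/575 + 1938) - 1044351 = -658306473/575 - 1044351 = -1258808298/575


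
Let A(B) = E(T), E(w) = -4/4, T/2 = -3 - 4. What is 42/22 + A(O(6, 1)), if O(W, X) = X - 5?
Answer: 10/11 ≈ 0.90909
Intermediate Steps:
O(W, X) = -5 + X
T = -14 (T = 2*(-3 - 4) = 2*(-7) = -14)
E(w) = -1 (E(w) = -4*¼ = -1)
A(B) = -1
42/22 + A(O(6, 1)) = 42/22 - 1 = (1/22)*42 - 1 = 21/11 - 1 = 10/11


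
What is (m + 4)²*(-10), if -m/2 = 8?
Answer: -1440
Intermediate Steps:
m = -16 (m = -2*8 = -16)
(m + 4)²*(-10) = (-16 + 4)²*(-10) = (-12)²*(-10) = 144*(-10) = -1440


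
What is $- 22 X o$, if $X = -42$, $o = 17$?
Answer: $15708$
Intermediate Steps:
$- 22 X o = \left(-22\right) \left(-42\right) 17 = 924 \cdot 17 = 15708$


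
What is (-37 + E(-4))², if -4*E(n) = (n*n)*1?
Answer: 1681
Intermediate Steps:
E(n) = -n²/4 (E(n) = -n*n/4 = -n²/4)
(-37 + E(-4))² = (-37 - ¼*(-4)²)² = (-37 - ¼*16)² = (-37 - 4)² = (-41)² = 1681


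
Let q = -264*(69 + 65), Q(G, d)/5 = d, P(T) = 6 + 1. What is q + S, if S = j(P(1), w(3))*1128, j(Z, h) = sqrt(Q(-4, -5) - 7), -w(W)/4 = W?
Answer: -35376 + 4512*I*sqrt(2) ≈ -35376.0 + 6380.9*I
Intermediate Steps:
P(T) = 7
w(W) = -4*W
Q(G, d) = 5*d
j(Z, h) = 4*I*sqrt(2) (j(Z, h) = sqrt(5*(-5) - 7) = sqrt(-25 - 7) = sqrt(-32) = 4*I*sqrt(2))
q = -35376 (q = -264*134 = -35376)
S = 4512*I*sqrt(2) (S = (4*I*sqrt(2))*1128 = 4512*I*sqrt(2) ≈ 6380.9*I)
q + S = -35376 + 4512*I*sqrt(2)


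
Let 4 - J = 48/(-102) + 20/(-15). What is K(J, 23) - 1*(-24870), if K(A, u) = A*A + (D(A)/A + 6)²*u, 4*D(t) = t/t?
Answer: 93867082003591/3646227456 ≈ 25744.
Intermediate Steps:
D(t) = ¼ (D(t) = (t/t)/4 = (¼)*1 = ¼)
J = 296/51 (J = 4 - (48/(-102) + 20/(-15)) = 4 - (48*(-1/102) + 20*(-1/15)) = 4 - (-8/17 - 4/3) = 4 - 1*(-92/51) = 4 + 92/51 = 296/51 ≈ 5.8039)
K(A, u) = A² + u*(6 + 1/(4*A))² (K(A, u) = A*A + (1/(4*A) + 6)²*u = A² + (6 + 1/(4*A))²*u = A² + u*(6 + 1/(4*A))²)
K(J, 23) - 1*(-24870) = ((296/51)⁴ + (1/16)*23*(1 + 24*(296/51))²)/(296/51)² - 1*(-24870) = 2601*(7676563456/6765201 + (1/16)*23*(1 + 2368/17)²)/87616 + 24870 = 2601*(7676563456/6765201 + (1/16)*23*(2385/17)²)/87616 + 24870 = 2601*(7676563456/6765201 + (1/16)*23*(5688225/289))/87616 + 24870 = 2601*(7676563456/6765201 + 130829175/4624)/87616 + 24870 = (2601/87616)*(3185405172871/108243216) + 24870 = 3185405172871/3646227456 + 24870 = 93867082003591/3646227456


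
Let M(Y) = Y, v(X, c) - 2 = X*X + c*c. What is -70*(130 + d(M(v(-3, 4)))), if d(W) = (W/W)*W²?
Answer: -60130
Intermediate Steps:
v(X, c) = 2 + X² + c² (v(X, c) = 2 + (X*X + c*c) = 2 + (X² + c²) = 2 + X² + c²)
d(W) = W² (d(W) = 1*W² = W²)
-70*(130 + d(M(v(-3, 4)))) = -70*(130 + (2 + (-3)² + 4²)²) = -70*(130 + (2 + 9 + 16)²) = -70*(130 + 27²) = -70*(130 + 729) = -70*859 = -60130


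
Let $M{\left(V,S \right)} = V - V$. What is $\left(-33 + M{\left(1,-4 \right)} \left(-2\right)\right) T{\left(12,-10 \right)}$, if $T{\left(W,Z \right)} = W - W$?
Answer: $0$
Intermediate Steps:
$T{\left(W,Z \right)} = 0$
$M{\left(V,S \right)} = 0$
$\left(-33 + M{\left(1,-4 \right)} \left(-2\right)\right) T{\left(12,-10 \right)} = \left(-33 + 0 \left(-2\right)\right) 0 = \left(-33 + 0\right) 0 = \left(-33\right) 0 = 0$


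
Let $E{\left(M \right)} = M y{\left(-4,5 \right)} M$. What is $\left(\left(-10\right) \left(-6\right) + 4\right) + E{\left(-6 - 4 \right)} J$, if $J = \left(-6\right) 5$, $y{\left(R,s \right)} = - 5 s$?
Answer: $75064$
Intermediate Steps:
$J = -30$
$E{\left(M \right)} = - 25 M^{2}$ ($E{\left(M \right)} = M \left(\left(-5\right) 5\right) M = M \left(-25\right) M = - 25 M M = - 25 M^{2}$)
$\left(\left(-10\right) \left(-6\right) + 4\right) + E{\left(-6 - 4 \right)} J = \left(\left(-10\right) \left(-6\right) + 4\right) + - 25 \left(-6 - 4\right)^{2} \left(-30\right) = \left(60 + 4\right) + - 25 \left(-6 - 4\right)^{2} \left(-30\right) = 64 + - 25 \left(-10\right)^{2} \left(-30\right) = 64 + \left(-25\right) 100 \left(-30\right) = 64 - -75000 = 64 + 75000 = 75064$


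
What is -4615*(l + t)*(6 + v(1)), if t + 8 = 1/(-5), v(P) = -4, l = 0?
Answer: 75686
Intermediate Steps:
t = -41/5 (t = -8 + 1/(-5) = -8 - ⅕ = -41/5 ≈ -8.2000)
-4615*(l + t)*(6 + v(1)) = -4615*(0 - 41/5)*(6 - 4) = -(-37843)*2 = -4615*(-82/5) = 75686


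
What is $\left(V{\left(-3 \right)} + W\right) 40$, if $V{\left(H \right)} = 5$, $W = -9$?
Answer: $-160$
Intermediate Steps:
$\left(V{\left(-3 \right)} + W\right) 40 = \left(5 - 9\right) 40 = \left(-4\right) 40 = -160$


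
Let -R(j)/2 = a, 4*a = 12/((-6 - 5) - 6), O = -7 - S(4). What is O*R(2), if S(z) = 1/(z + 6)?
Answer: -213/85 ≈ -2.5059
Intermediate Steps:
S(z) = 1/(6 + z)
O = -71/10 (O = -7 - 1/(6 + 4) = -7 - 1/10 = -71/10 ≈ -7.1000)
a = -3/17 (a = (12/((-6 - 5) - 6))/4 = (12/(-11 - 6))/4 = (12/(-17))/4 = (12*(-1/17))/4 = (1/4)*(-12/17) = -3/17 ≈ -0.17647)
R(j) = 6/17 (R(j) = -2*(-3/17) = 6/17)
O*R(2) = -71/10*6/17 = -213/85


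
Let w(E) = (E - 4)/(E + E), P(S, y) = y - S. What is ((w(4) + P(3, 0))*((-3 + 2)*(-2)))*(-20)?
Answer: 120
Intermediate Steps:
w(E) = (-4 + E)/(2*E) (w(E) = (-4 + E)/((2*E)) = (-4 + E)*(1/(2*E)) = (-4 + E)/(2*E))
((w(4) + P(3, 0))*((-3 + 2)*(-2)))*(-20) = (((½)*(-4 + 4)/4 + (0 - 1*3))*((-3 + 2)*(-2)))*(-20) = (((½)*(¼)*0 + (0 - 3))*(-1*(-2)))*(-20) = ((0 - 3)*2)*(-20) = -3*2*(-20) = -6*(-20) = 120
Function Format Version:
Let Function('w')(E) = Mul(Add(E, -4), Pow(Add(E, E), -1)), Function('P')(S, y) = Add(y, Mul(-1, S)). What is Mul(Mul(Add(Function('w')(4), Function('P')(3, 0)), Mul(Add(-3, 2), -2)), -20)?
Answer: 120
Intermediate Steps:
Function('w')(E) = Mul(Rational(1, 2), Pow(E, -1), Add(-4, E)) (Function('w')(E) = Mul(Add(-4, E), Pow(Mul(2, E), -1)) = Mul(Add(-4, E), Mul(Rational(1, 2), Pow(E, -1))) = Mul(Rational(1, 2), Pow(E, -1), Add(-4, E)))
Mul(Mul(Add(Function('w')(4), Function('P')(3, 0)), Mul(Add(-3, 2), -2)), -20) = Mul(Mul(Add(Mul(Rational(1, 2), Pow(4, -1), Add(-4, 4)), Add(0, Mul(-1, 3))), Mul(Add(-3, 2), -2)), -20) = Mul(Mul(Add(Mul(Rational(1, 2), Rational(1, 4), 0), Add(0, -3)), Mul(-1, -2)), -20) = Mul(Mul(Add(0, -3), 2), -20) = Mul(Mul(-3, 2), -20) = Mul(-6, -20) = 120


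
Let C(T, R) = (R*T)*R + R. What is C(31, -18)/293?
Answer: 10026/293 ≈ 34.218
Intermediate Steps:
C(T, R) = R + T*R**2 (C(T, R) = T*R**2 + R = R + T*R**2)
C(31, -18)/293 = -18*(1 - 18*31)/293 = -18*(1 - 558)*(1/293) = -18*(-557)*(1/293) = 10026*(1/293) = 10026/293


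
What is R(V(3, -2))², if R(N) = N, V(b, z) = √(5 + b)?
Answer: 8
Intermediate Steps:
R(V(3, -2))² = (√(5 + 3))² = (√8)² = (2*√2)² = 8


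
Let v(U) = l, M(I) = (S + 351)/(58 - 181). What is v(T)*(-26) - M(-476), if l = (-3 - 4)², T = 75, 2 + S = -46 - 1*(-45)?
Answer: -52118/41 ≈ -1271.2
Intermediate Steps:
S = -3 (S = -2 + (-46 - 1*(-45)) = -2 + (-46 + 45) = -2 - 1 = -3)
M(I) = -116/41 (M(I) = (-3 + 351)/(58 - 181) = 348/(-123) = 348*(-1/123) = -116/41)
l = 49 (l = (-7)² = 49)
v(U) = 49
v(T)*(-26) - M(-476) = 49*(-26) - 1*(-116/41) = -1274 + 116/41 = -52118/41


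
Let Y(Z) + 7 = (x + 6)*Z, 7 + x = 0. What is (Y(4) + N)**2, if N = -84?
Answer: 9025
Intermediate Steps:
x = -7 (x = -7 + 0 = -7)
Y(Z) = -7 - Z (Y(Z) = -7 + (-7 + 6)*Z = -7 - Z)
(Y(4) + N)**2 = ((-7 - 1*4) - 84)**2 = ((-7 - 4) - 84)**2 = (-11 - 84)**2 = (-95)**2 = 9025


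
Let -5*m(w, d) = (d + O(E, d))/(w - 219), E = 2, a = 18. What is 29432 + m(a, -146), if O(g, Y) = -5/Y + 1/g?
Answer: 2159268061/73365 ≈ 29432.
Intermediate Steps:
O(g, Y) = 1/g - 5/Y (O(g, Y) = -5/Y + 1/g = 1/g - 5/Y)
m(w, d) = -(½ + d - 5/d)/(5*(-219 + w)) (m(w, d) = -(d + (1/2 - 5/d))/(5*(w - 219)) = -(d + (½ - 5/d))/(5*(-219 + w)) = -(½ + d - 5/d)/(5*(-219 + w)))
29432 + m(a, -146) = 29432 + (⅒)*(10 - 1*(-146)*(1 + 2*(-146)))/(-146*(-219 + 18)) = 29432 + (⅒)*(-1/146)*(10 - 1*(-146)*(1 - 292))/(-201) = 29432 + (⅒)*(-1/146)*(-1/201)*(10 - 1*(-146)*(-291)) = 29432 + (⅒)*(-1/146)*(-1/201)*(10 - 42486) = 29432 + (⅒)*(-1/146)*(-1/201)*(-42476) = 29432 - 10619/73365 = 2159268061/73365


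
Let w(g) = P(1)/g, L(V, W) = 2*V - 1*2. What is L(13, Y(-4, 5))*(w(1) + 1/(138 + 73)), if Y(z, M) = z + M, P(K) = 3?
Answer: 15216/211 ≈ 72.114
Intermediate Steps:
Y(z, M) = M + z
L(V, W) = -2 + 2*V (L(V, W) = 2*V - 2 = -2 + 2*V)
w(g) = 3/g
L(13, Y(-4, 5))*(w(1) + 1/(138 + 73)) = (-2 + 2*13)*(3/1 + 1/(138 + 73)) = (-2 + 26)*(3*1 + 1/211) = 24*(3 + 1/211) = 24*(634/211) = 15216/211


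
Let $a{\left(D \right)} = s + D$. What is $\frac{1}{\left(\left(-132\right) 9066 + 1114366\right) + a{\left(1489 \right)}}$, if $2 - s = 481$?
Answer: $- \frac{1}{81336} \approx -1.2295 \cdot 10^{-5}$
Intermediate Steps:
$s = -479$ ($s = 2 - 481 = -479$)
$a{\left(D \right)} = -479 + D$
$\frac{1}{\left(\left(-132\right) 9066 + 1114366\right) + a{\left(1489 \right)}} = \frac{1}{\left(\left(-132\right) 9066 + 1114366\right) + \left(-479 + 1489\right)} = \frac{1}{\left(-1196712 + 1114366\right) + 1010} = \frac{1}{-82346 + 1010} = \frac{1}{-81336} = - \frac{1}{81336}$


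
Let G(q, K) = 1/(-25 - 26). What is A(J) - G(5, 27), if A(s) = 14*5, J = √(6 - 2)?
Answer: 3571/51 ≈ 70.020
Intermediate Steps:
G(q, K) = -1/51 (G(q, K) = 1/(-51) = -1/51)
J = 2 (J = √4 = 2)
A(s) = 70
A(J) - G(5, 27) = 70 - 1*(-1/51) = 70 + 1/51 = 3571/51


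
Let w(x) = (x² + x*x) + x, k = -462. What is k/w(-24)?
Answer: -77/188 ≈ -0.40957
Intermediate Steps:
w(x) = x + 2*x² (w(x) = (x² + x²) + x = 2*x² + x = x + 2*x²)
k/w(-24) = -462*(-1/(24*(1 + 2*(-24)))) = -462*(-1/(24*(1 - 48))) = -462/((-24*(-47))) = -462/1128 = -462*1/1128 = -77/188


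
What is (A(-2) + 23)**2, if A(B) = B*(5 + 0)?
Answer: 169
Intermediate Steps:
A(B) = 5*B (A(B) = B*5 = 5*B)
(A(-2) + 23)**2 = (5*(-2) + 23)**2 = (-10 + 23)**2 = 13**2 = 169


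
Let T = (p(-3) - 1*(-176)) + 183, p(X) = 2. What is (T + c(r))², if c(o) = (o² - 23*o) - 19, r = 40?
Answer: 1044484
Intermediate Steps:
c(o) = -19 + o² - 23*o
T = 361 (T = (2 - 1*(-176)) + 183 = (2 + 176) + 183 = 178 + 183 = 361)
(T + c(r))² = (361 + (-19 + 40² - 23*40))² = (361 + (-19 + 1600 - 920))² = (361 + 661)² = 1022² = 1044484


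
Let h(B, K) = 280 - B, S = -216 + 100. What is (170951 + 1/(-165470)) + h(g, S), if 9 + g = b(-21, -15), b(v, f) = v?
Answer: 28338557669/165470 ≈ 1.7126e+5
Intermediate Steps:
S = -116
g = -30 (g = -9 - 21 = -30)
(170951 + 1/(-165470)) + h(g, S) = (170951 + 1/(-165470)) + (280 - 1*(-30)) = (170951 - 1/165470) + (280 + 30) = 28287261969/165470 + 310 = 28338557669/165470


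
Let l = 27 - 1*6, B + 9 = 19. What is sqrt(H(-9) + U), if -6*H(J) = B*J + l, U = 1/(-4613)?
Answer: 79*sqrt(156842)/9226 ≈ 3.3911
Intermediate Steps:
B = 10 (B = -9 + 19 = 10)
U = -1/4613 ≈ -0.00021678
l = 21 (l = 27 - 6 = 21)
H(J) = -7/2 - 5*J/3 (H(J) = -(10*J + 21)/6 = -(21 + 10*J)/6 = -7/2 - 5*J/3)
sqrt(H(-9) + U) = sqrt((-7/2 - 5/3*(-9)) - 1/4613) = sqrt((-7/2 + 15) - 1/4613) = sqrt(23/2 - 1/4613) = sqrt(106097/9226) = 79*sqrt(156842)/9226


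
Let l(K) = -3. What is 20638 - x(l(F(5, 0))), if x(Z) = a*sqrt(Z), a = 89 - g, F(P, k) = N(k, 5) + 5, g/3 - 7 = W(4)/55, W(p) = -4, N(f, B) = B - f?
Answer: 20638 - 3752*I*sqrt(3)/55 ≈ 20638.0 - 118.16*I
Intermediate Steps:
g = 1143/55 (g = 21 + 3*(-4/55) = 21 - 12/55 = 1143/55 ≈ 20.782)
F(P, k) = 10 - k (F(P, k) = (5 - k) + 5 = 10 - k)
a = 3752/55 (a = 89 - 1*1143/55 = 89 - 1143/55 = 3752/55 ≈ 68.218)
x(Z) = 3752*sqrt(Z)/55
20638 - x(l(F(5, 0))) = 20638 - 3752*sqrt(-3)/55 = 20638 - 3752*I*sqrt(3)/55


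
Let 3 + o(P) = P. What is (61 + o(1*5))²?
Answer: 3969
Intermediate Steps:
o(P) = -3 + P
(61 + o(1*5))² = (61 + (-3 + 1*5))² = (61 + (-3 + 5))² = (61 + 2)² = 63² = 3969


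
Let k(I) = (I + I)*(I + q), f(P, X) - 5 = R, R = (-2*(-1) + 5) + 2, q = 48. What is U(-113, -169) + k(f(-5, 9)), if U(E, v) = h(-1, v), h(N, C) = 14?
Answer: 1750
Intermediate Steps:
U(E, v) = 14
R = 9 (R = (2 + 5) + 2 = 7 + 2 = 9)
f(P, X) = 14 (f(P, X) = 5 + 9 = 14)
k(I) = 2*I*(48 + I) (k(I) = (I + I)*(I + 48) = (2*I)*(48 + I) = 2*I*(48 + I))
U(-113, -169) + k(f(-5, 9)) = 14 + 2*14*(48 + 14) = 14 + 2*14*62 = 14 + 1736 = 1750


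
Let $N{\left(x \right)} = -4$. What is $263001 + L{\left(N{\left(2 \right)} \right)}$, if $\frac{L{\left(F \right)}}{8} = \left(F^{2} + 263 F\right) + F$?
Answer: $254681$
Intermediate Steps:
$L{\left(F \right)} = 8 F^{2} + 2112 F$ ($L{\left(F \right)} = 8 \left(\left(F^{2} + 263 F\right) + F\right) = 8 \left(F^{2} + 264 F\right) = 8 F^{2} + 2112 F$)
$263001 + L{\left(N{\left(2 \right)} \right)} = 263001 + 8 \left(-4\right) \left(264 - 4\right) = 263001 + 8 \left(-4\right) 260 = 263001 - 8320 = 254681$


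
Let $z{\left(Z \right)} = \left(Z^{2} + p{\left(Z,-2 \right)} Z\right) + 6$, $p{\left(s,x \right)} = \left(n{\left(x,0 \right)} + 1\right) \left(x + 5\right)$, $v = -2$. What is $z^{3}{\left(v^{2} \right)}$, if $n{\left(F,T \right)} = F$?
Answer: $1000$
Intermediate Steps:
$p{\left(s,x \right)} = \left(1 + x\right) \left(5 + x\right)$ ($p{\left(s,x \right)} = \left(x + 1\right) \left(x + 5\right) = \left(1 + x\right) \left(5 + x\right)$)
$z{\left(Z \right)} = 6 + Z^{2} - 3 Z$ ($z{\left(Z \right)} = \left(Z^{2} + \left(5 + \left(-2\right)^{2} + 6 \left(-2\right)\right) Z\right) + 6 = \left(Z^{2} + \left(5 + 4 - 12\right) Z\right) + 6 = \left(Z^{2} - 3 Z\right) + 6 = 6 + Z^{2} - 3 Z$)
$z^{3}{\left(v^{2} \right)} = \left(6 + \left(\left(-2\right)^{2}\right)^{2} - 3 \left(-2\right)^{2}\right)^{3} = \left(6 + 4^{2} - 12\right)^{3} = \left(6 + 16 - 12\right)^{3} = 10^{3} = 1000$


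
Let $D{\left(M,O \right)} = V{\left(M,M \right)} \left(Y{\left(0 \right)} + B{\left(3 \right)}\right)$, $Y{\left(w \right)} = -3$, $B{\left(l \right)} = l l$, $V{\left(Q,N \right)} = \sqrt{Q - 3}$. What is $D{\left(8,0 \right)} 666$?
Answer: $3996 \sqrt{5} \approx 8935.3$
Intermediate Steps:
$V{\left(Q,N \right)} = \sqrt{-3 + Q}$
$B{\left(l \right)} = l^{2}$
$D{\left(M,O \right)} = 6 \sqrt{-3 + M}$ ($D{\left(M,O \right)} = \sqrt{-3 + M} \left(-3 + 3^{2}\right) = \sqrt{-3 + M} \left(-3 + 9\right) = \sqrt{-3 + M} 6 = 6 \sqrt{-3 + M}$)
$D{\left(8,0 \right)} 666 = 6 \sqrt{-3 + 8} \cdot 666 = 6 \sqrt{5} \cdot 666 = 3996 \sqrt{5}$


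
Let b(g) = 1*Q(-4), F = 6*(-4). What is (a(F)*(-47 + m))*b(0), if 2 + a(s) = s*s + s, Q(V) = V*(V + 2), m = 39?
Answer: -35200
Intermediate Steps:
F = -24
Q(V) = V*(2 + V)
b(g) = 8 (b(g) = 1*(-4*(2 - 4)) = 1*(-4*(-2)) = 1*8 = 8)
a(s) = -2 + s + s² (a(s) = -2 + (s*s + s) = -2 + (s² + s) = -2 + (s + s²) = -2 + s + s²)
(a(F)*(-47 + m))*b(0) = ((-2 - 24 + (-24)²)*(-47 + 39))*8 = ((-2 - 24 + 576)*(-8))*8 = (550*(-8))*8 = -4400*8 = -35200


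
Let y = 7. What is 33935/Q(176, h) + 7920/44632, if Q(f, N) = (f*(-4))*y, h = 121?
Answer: -2395385/357056 ≈ -6.7087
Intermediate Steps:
Q(f, N) = -28*f (Q(f, N) = (f*(-4))*7 = -4*f*7 = -28*f)
33935/Q(176, h) + 7920/44632 = 33935/((-28*176)) + 7920/44632 = 33935/(-4928) + 7920*(1/44632) = 33935*(-1/4928) + 990/5579 = -3085/448 + 990/5579 = -2395385/357056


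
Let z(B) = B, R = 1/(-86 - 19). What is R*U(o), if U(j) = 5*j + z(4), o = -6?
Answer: 26/105 ≈ 0.24762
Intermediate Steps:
R = -1/105 (R = 1/(-105) = -1/105 ≈ -0.0095238)
U(j) = 4 + 5*j (U(j) = 5*j + 4 = 4 + 5*j)
R*U(o) = -(4 + 5*(-6))/105 = -(4 - 30)/105 = -1/105*(-26) = 26/105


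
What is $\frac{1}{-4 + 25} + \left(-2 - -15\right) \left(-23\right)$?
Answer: $- \frac{6278}{21} \approx -298.95$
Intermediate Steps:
$\frac{1}{-4 + 25} + \left(-2 - -15\right) \left(-23\right) = \frac{1}{21} + \left(-2 + 15\right) \left(-23\right) = \frac{1}{21} + 13 \left(-23\right) = \frac{1}{21} - 299 = - \frac{6278}{21}$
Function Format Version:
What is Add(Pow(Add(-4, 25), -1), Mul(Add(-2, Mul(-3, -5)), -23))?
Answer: Rational(-6278, 21) ≈ -298.95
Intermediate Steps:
Add(Pow(Add(-4, 25), -1), Mul(Add(-2, Mul(-3, -5)), -23)) = Add(Pow(21, -1), Mul(Add(-2, 15), -23)) = Add(Rational(1, 21), Mul(13, -23)) = Add(Rational(1, 21), -299) = Rational(-6278, 21)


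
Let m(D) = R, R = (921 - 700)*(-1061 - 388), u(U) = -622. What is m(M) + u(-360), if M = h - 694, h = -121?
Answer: -320851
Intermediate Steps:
M = -815 (M = -121 - 694 = -815)
R = -320229 (R = 221*(-1449) = -320229)
m(D) = -320229
m(M) + u(-360) = -320229 - 622 = -320851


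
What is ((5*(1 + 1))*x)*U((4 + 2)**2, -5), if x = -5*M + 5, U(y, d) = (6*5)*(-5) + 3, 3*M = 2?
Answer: -2450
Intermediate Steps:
M = 2/3 (M = (1/3)*2 = 2/3 ≈ 0.66667)
U(y, d) = -147 (U(y, d) = 30*(-5) + 3 = -150 + 3 = -147)
x = 5/3 (x = -5*2/3 + 5 = -10/3 + 5 = 5/3 ≈ 1.6667)
((5*(1 + 1))*x)*U((4 + 2)**2, -5) = ((5*(1 + 1))*(5/3))*(-147) = ((5*2)*(5/3))*(-147) = (10*(5/3))*(-147) = (50/3)*(-147) = -2450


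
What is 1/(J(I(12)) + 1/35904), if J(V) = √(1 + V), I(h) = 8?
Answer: 35904/107713 ≈ 0.33333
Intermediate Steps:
1/(J(I(12)) + 1/35904) = 1/(√(1 + 8) + 1/35904) = 1/(√9 + 1/35904) = 1/(3 + 1/35904) = 1/(107713/35904) = 35904/107713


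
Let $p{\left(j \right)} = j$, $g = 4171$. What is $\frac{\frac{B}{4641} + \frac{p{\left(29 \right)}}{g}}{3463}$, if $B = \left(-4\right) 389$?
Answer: $- \frac{6355487}{67035406893} \approx -9.4808 \cdot 10^{-5}$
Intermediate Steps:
$B = -1556$
$\frac{\frac{B}{4641} + \frac{p{\left(29 \right)}}{g}}{3463} = \frac{- \frac{1556}{4641} + \frac{29}{4171}}{3463} = \left(\left(-1556\right) \frac{1}{4641} + 29 \cdot \frac{1}{4171}\right) \frac{1}{3463} = \left(- \frac{1556}{4641} + \frac{29}{4171}\right) \frac{1}{3463} = \left(- \frac{6355487}{19357611}\right) \frac{1}{3463} = - \frac{6355487}{67035406893}$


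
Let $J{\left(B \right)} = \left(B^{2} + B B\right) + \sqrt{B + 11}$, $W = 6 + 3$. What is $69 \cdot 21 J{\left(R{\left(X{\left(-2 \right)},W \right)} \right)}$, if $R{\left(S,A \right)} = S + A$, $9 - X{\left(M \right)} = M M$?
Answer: $575253$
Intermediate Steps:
$X{\left(M \right)} = 9 - M^{2}$ ($X{\left(M \right)} = 9 - M M = 9 - M^{2}$)
$W = 9$
$R{\left(S,A \right)} = A + S$
$J{\left(B \right)} = \sqrt{11 + B} + 2 B^{2}$ ($J{\left(B \right)} = \left(B^{2} + B^{2}\right) + \sqrt{11 + B} = 2 B^{2} + \sqrt{11 + B} = \sqrt{11 + B} + 2 B^{2}$)
$69 \cdot 21 J{\left(R{\left(X{\left(-2 \right)},W \right)} \right)} = 69 \cdot 21 \left(\sqrt{11 + \left(9 + \left(9 - \left(-2\right)^{2}\right)\right)} + 2 \left(9 + \left(9 - \left(-2\right)^{2}\right)\right)^{2}\right) = 1449 \left(\sqrt{11 + \left(9 + \left(9 - 4\right)\right)} + 2 \left(9 + \left(9 - 4\right)\right)^{2}\right) = 1449 \left(\sqrt{11 + \left(9 + 5\right)} + 2 \left(9 + 5\right)^{2}\right) = 1449 \left(\sqrt{11 + 14} + 2 \cdot 14^{2}\right) = 1449 \left(\sqrt{25} + 2 \cdot 196\right) = 1449 \left(5 + 392\right) = 1449 \cdot 397 = 575253$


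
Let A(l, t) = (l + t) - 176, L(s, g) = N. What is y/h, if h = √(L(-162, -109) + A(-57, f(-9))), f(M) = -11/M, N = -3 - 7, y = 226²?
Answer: -38307*I*√34/68 ≈ -3284.8*I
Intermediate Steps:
y = 51076
N = -10
L(s, g) = -10
A(l, t) = -176 + l + t
h = 8*I*√34/3 (h = √(-10 + (-176 - 57 - 11/(-9))) = √(-10 + (-176 - 57 - 11*(-⅑))) = √(-10 + (-176 - 57 + 11/9)) = √(-10 - 2086/9) = √(-2176/9) = 8*I*√34/3 ≈ 15.549*I)
y/h = 51076/((8*I*√34/3)) = 51076*(-3*I*√34/272) = -38307*I*√34/68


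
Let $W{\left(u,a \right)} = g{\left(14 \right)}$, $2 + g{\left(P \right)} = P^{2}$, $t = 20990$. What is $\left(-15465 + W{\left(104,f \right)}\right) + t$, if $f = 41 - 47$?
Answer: $5719$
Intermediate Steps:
$f = -6$ ($f = 41 - 47 = -6$)
$g{\left(P \right)} = -2 + P^{2}$
$W{\left(u,a \right)} = 194$ ($W{\left(u,a \right)} = -2 + 14^{2} = -2 + 196 = 194$)
$\left(-15465 + W{\left(104,f \right)}\right) + t = \left(-15465 + 194\right) + 20990 = -15271 + 20990 = 5719$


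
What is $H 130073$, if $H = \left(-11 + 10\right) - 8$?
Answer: $-1170657$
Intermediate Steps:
$H = -9$ ($H = -1 - 8 = -9$)
$H 130073 = \left(-9\right) 130073 = -1170657$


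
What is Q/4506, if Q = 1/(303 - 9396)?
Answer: -1/40973058 ≈ -2.4406e-8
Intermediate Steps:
Q = -1/9093 (Q = 1/(-9093) = -1/9093 ≈ -0.00010997)
Q/4506 = -1/9093/4506 = -1/9093*1/4506 = -1/40973058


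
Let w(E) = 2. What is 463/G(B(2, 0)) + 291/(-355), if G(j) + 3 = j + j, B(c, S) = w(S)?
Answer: 164074/355 ≈ 462.18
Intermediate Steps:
B(c, S) = 2
G(j) = -3 + 2*j (G(j) = -3 + (j + j) = -3 + 2*j)
463/G(B(2, 0)) + 291/(-355) = 463/(-3 + 2*2) + 291/(-355) = 463/(-3 + 4) + 291*(-1/355) = 463/1 - 291/355 = 463*1 - 291/355 = 463 - 291/355 = 164074/355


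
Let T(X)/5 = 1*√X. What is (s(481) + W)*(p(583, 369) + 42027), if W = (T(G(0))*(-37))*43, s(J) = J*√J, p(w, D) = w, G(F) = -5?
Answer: 20495410*√481 - 338962550*I*√5 ≈ 4.495e+8 - 7.5794e+8*I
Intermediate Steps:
T(X) = 5*√X (T(X) = 5*(1*√X) = 5*√X)
s(J) = J^(3/2)
W = -7955*I*√5 (W = ((5*√(-5))*(-37))*43 = ((5*(I*√5))*(-37))*43 = ((5*I*√5)*(-37))*43 = -185*I*√5*43 = -7955*I*√5 ≈ -17788.0*I)
(s(481) + W)*(p(583, 369) + 42027) = (481^(3/2) - 7955*I*√5)*(583 + 42027) = (481*√481 - 7955*I*√5)*42610 = 20495410*√481 - 338962550*I*√5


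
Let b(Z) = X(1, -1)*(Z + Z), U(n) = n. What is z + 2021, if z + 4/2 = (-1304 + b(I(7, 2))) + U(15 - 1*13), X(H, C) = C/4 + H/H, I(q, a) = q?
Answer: 1455/2 ≈ 727.50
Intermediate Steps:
X(H, C) = 1 + C/4 (X(H, C) = C*(1/4) + 1 = C/4 + 1 = 1 + C/4)
b(Z) = 3*Z/2 (b(Z) = (1 + (1/4)*(-1))*(Z + Z) = (1 - 1/4)*(2*Z) = 3*(2*Z)/4 = 3*Z/2)
z = -2587/2 (z = -2 + ((-1304 + (3/2)*7) + (15 - 1*13)) = -2 + ((-1304 + 21/2) + (15 - 13)) = -2 + (-2587/2 + 2) = -2 - 2583/2 = -2587/2 ≈ -1293.5)
z + 2021 = -2587/2 + 2021 = 1455/2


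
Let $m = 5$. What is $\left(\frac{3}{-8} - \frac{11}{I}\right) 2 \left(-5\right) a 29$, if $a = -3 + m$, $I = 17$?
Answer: $\frac{20155}{34} \approx 592.79$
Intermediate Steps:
$a = 2$ ($a = -3 + 5 = 2$)
$\left(\frac{3}{-8} - \frac{11}{I}\right) 2 \left(-5\right) a 29 = \left(\frac{3}{-8} - \frac{11}{17}\right) 2 \left(-5\right) 2 \cdot 29 = \left(3 \left(- \frac{1}{8}\right) - \frac{11}{17}\right) \left(\left(-10\right) 2\right) 29 = \left(- \frac{3}{8} - \frac{11}{17}\right) \left(-20\right) 29 = \left(- \frac{139}{136}\right) \left(-20\right) 29 = \frac{695}{34} \cdot 29 = \frac{20155}{34}$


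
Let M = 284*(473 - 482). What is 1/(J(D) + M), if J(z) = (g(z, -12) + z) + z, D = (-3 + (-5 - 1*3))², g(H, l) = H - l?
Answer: -1/2181 ≈ -0.00045851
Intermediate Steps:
M = -2556 (M = 284*(-9) = -2556)
D = 121 (D = (-3 + (-5 - 3))² = (-3 - 8)² = (-11)² = 121)
J(z) = 12 + 3*z (J(z) = ((z - 1*(-12)) + z) + z = ((z + 12) + z) + z = ((12 + z) + z) + z = (12 + 2*z) + z = 12 + 3*z)
1/(J(D) + M) = 1/((12 + 3*121) - 2556) = 1/((12 + 363) - 2556) = 1/(375 - 2556) = 1/(-2181) = -1/2181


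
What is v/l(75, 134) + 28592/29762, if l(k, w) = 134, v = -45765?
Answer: -679113301/1994054 ≈ -340.57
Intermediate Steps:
v/l(75, 134) + 28592/29762 = -45765/134 + 28592/29762 = -45765*1/134 + 28592*(1/29762) = -45765/134 + 14296/14881 = -679113301/1994054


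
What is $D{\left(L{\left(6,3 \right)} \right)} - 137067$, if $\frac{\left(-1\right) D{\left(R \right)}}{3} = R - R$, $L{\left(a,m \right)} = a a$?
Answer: $-137067$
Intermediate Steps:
$L{\left(a,m \right)} = a^{2}$
$D{\left(R \right)} = 0$ ($D{\left(R \right)} = - 3 \left(R - R\right) = \left(-3\right) 0 = 0$)
$D{\left(L{\left(6,3 \right)} \right)} - 137067 = 0 - 137067 = -137067$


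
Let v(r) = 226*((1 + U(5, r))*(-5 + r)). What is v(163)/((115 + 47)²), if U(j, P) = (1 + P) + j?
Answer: 1517590/6561 ≈ 231.30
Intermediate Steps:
U(j, P) = 1 + P + j
v(r) = 226*(-5 + r)*(7 + r) (v(r) = 226*((1 + (1 + r + 5))*(-5 + r)) = 226*((1 + (6 + r))*(-5 + r)) = 226*((7 + r)*(-5 + r)) = 226*((-5 + r)*(7 + r)) = 226*(-5 + r)*(7 + r))
v(163)/((115 + 47)²) = (-7910 + 226*163² + 452*163)/((115 + 47)²) = (-7910 + 226*26569 + 73676)/(162²) = (-7910 + 6004594 + 73676)/26244 = 6070360*(1/26244) = 1517590/6561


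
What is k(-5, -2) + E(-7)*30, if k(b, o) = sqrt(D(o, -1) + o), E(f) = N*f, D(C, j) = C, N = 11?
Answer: -2310 + 2*I ≈ -2310.0 + 2.0*I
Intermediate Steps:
E(f) = 11*f
k(b, o) = sqrt(2)*sqrt(o) (k(b, o) = sqrt(o + o) = sqrt(2*o) = sqrt(2)*sqrt(o))
k(-5, -2) + E(-7)*30 = sqrt(2)*sqrt(-2) + (11*(-7))*30 = sqrt(2)*(I*sqrt(2)) - 77*30 = 2*I - 2310 = -2310 + 2*I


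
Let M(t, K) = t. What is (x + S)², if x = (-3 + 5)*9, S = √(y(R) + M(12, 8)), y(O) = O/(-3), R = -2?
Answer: (54 + √114)²/9 ≈ 464.79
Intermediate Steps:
y(O) = -O/3 (y(O) = O*(-⅓) = -O/3)
S = √114/3 (S = √(-⅓*(-2) + 12) = √(⅔ + 12) = √(38/3) = √114/3 ≈ 3.5590)
x = 18 (x = 2*9 = 18)
(x + S)² = (18 + √114/3)²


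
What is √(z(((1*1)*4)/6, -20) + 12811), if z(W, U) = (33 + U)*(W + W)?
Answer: √115455/3 ≈ 113.26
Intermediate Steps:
z(W, U) = 2*W*(33 + U) (z(W, U) = (33 + U)*(2*W) = 2*W*(33 + U))
√(z(((1*1)*4)/6, -20) + 12811) = √(2*(((1*1)*4)/6)*(33 - 20) + 12811) = √(2*((1*4)*(⅙))*13 + 12811) = √(2*(4*(⅙))*13 + 12811) = √(2*(⅔)*13 + 12811) = √(52/3 + 12811) = √(38485/3) = √115455/3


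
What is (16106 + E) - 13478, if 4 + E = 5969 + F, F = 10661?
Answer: 19254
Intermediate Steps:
E = 16626 (E = -4 + (5969 + 10661) = -4 + 16630 = 16626)
(16106 + E) - 13478 = (16106 + 16626) - 13478 = 32732 - 13478 = 19254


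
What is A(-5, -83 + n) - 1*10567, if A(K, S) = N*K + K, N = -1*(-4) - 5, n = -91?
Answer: -10567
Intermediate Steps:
N = -1 (N = 4 - 5 = -1)
A(K, S) = 0 (A(K, S) = -K + K = 0)
A(-5, -83 + n) - 1*10567 = 0 - 1*10567 = 0 - 10567 = -10567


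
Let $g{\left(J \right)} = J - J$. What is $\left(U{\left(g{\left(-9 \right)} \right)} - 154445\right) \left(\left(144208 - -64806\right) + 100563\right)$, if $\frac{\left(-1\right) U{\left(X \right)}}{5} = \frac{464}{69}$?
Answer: $- \frac{3299788982425}{69} \approx -4.7823 \cdot 10^{10}$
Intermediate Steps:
$g{\left(J \right)} = 0$
$U{\left(X \right)} = - \frac{2320}{69}$ ($U{\left(X \right)} = - 5 \cdot \frac{464}{69} = - 5 \cdot 464 \cdot \frac{1}{69} = \left(-5\right) \frac{464}{69} = - \frac{2320}{69}$)
$\left(U{\left(g{\left(-9 \right)} \right)} - 154445\right) \left(\left(144208 - -64806\right) + 100563\right) = \left(- \frac{2320}{69} - 154445\right) \left(\left(144208 - -64806\right) + 100563\right) = - \frac{10659025 \left(\left(144208 + 64806\right) + 100563\right)}{69} = - \frac{10659025 \left(209014 + 100563\right)}{69} = \left(- \frac{10659025}{69}\right) 309577 = - \frac{3299788982425}{69}$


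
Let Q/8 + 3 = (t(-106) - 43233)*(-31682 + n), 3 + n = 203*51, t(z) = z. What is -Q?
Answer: -7396060360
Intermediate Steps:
n = 10350 (n = -3 + 203*51 = -3 + 10353 = 10350)
Q = 7396060360 (Q = -24 + 8*((-106 - 43233)*(-31682 + 10350)) = -24 + 8*(-43339*(-21332)) = -24 + 8*924507548 = -24 + 7396060384 = 7396060360)
-Q = -1*7396060360 = -7396060360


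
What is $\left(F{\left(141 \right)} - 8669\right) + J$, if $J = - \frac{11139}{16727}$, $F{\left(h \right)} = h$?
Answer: $- \frac{142658995}{16727} \approx -8528.7$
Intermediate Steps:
$J = - \frac{11139}{16727}$ ($J = \left(-11139\right) \frac{1}{16727} = - \frac{11139}{16727} \approx -0.66593$)
$\left(F{\left(141 \right)} - 8669\right) + J = \left(141 - 8669\right) - \frac{11139}{16727} = -8528 - \frac{11139}{16727} = - \frac{142658995}{16727}$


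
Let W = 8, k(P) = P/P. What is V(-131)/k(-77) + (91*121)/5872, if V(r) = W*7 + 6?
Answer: 375075/5872 ≈ 63.875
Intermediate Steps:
k(P) = 1
V(r) = 62 (V(r) = 8*7 + 6 = 56 + 6 = 62)
V(-131)/k(-77) + (91*121)/5872 = 62/1 + (91*121)/5872 = 62*1 + 11011*(1/5872) = 62 + 11011/5872 = 375075/5872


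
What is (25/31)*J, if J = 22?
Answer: 550/31 ≈ 17.742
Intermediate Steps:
(25/31)*J = (25/31)*22 = 550/31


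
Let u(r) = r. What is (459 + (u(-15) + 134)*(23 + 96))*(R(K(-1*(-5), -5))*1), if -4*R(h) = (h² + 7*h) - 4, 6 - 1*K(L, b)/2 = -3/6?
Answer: -935680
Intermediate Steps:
K(L, b) = 13 (K(L, b) = 12 - (-6)/6 = 12 - 2*(-½) = 12 + 1 = 13)
R(h) = 1 - 7*h/4 - h²/4 (R(h) = -((h² + 7*h) - 4)/4 = -(-4 + h² + 7*h)/4 = 1 - 7*h/4 - h²/4)
(459 + (u(-15) + 134)*(23 + 96))*(R(K(-1*(-5), -5))*1) = (459 + (-15 + 134)*(23 + 96))*((1 - 7/4*13 - ¼*13²)*1) = (459 + 119*119)*((1 - 91/4 - ¼*169)*1) = (459 + 14161)*((1 - 91/4 - 169/4)*1) = 14620*(-64*1) = 14620*(-64) = -935680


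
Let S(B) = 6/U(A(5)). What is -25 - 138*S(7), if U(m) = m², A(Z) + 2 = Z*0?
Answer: -232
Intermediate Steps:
A(Z) = -2 (A(Z) = -2 + Z*0 = -2 + 0 = -2)
S(B) = 3/2 (S(B) = 6/((-2)²) = 6/4 = 6*(¼) = 3/2)
-25 - 138*S(7) = -25 - 138*3/2 = -25 - 207 = -232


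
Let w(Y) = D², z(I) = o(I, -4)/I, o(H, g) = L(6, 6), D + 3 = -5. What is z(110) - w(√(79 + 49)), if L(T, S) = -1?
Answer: -7041/110 ≈ -64.009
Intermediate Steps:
D = -8 (D = -3 - 5 = -8)
o(H, g) = -1
z(I) = -1/I
w(Y) = 64 (w(Y) = (-8)² = 64)
z(110) - w(√(79 + 49)) = -1/110 - 1*64 = -1*1/110 - 64 = -1/110 - 64 = -7041/110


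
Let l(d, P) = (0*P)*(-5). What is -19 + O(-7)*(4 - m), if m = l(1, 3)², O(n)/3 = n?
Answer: -103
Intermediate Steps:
l(d, P) = 0 (l(d, P) = 0*(-5) = 0)
O(n) = 3*n
m = 0 (m = 0² = 0)
-19 + O(-7)*(4 - m) = -19 + (3*(-7))*(4 - 1*0) = -19 - 21*(4 + 0) = -19 - 21*4 = -19 - 84 = -103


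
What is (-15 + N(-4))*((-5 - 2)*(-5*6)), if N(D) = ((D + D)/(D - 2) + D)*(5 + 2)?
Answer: -7070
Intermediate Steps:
N(D) = 7*D + 14*D/(-2 + D) (N(D) = ((2*D)/(-2 + D) + D)*7 = (2*D/(-2 + D) + D)*7 = (D + 2*D/(-2 + D))*7 = 7*D + 14*D/(-2 + D))
(-15 + N(-4))*((-5 - 2)*(-5*6)) = (-15 + 7*(-4)²/(-2 - 4))*((-5 - 2)*(-5*6)) = (-15 + 7*16/(-6))*(-7*(-30)) = (-15 + 7*16*(-⅙))*210 = (-15 - 56/3)*210 = -101/3*210 = -7070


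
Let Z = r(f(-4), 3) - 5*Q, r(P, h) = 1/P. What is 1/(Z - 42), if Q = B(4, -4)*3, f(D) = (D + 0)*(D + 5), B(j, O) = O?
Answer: 4/71 ≈ 0.056338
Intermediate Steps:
f(D) = D*(5 + D)
Q = -12 (Q = -4*3 = -12)
Z = 239/4 (Z = 1/(-4*(5 - 4)) - 5*(-12) = 1/(-4*1) + 60 = 1/(-4) + 60 = -¼ + 60 = 239/4 ≈ 59.750)
1/(Z - 42) = 1/(239/4 - 42) = 1/(71/4) = 4/71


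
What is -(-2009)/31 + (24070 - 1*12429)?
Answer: 362880/31 ≈ 11706.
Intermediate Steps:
-(-2009)/31 + (24070 - 1*12429) = -(-2009)/31 + (24070 - 12429) = -41*(-49/31) + 11641 = 2009/31 + 11641 = 362880/31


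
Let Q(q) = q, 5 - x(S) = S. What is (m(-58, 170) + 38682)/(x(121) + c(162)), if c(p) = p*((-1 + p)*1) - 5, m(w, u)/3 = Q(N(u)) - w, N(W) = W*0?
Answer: 38856/25961 ≈ 1.4967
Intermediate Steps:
N(W) = 0
x(S) = 5 - S
m(w, u) = -3*w (m(w, u) = 3*(0 - w) = 3*(-w) = -3*w)
c(p) = -5 + p*(-1 + p) (c(p) = p*(-1 + p) - 5 = -5 + p*(-1 + p))
(m(-58, 170) + 38682)/(x(121) + c(162)) = (-3*(-58) + 38682)/((5 - 1*121) + (-5 + 162**2 - 1*162)) = (174 + 38682)/((5 - 121) + (-5 + 26244 - 162)) = 38856/(-116 + 26077) = 38856/25961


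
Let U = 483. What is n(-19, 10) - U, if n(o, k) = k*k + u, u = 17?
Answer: -366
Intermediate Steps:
n(o, k) = 17 + k² (n(o, k) = k*k + 17 = k² + 17 = 17 + k²)
n(-19, 10) - U = (17 + 10²) - 1*483 = (17 + 100) - 483 = 117 - 483 = -366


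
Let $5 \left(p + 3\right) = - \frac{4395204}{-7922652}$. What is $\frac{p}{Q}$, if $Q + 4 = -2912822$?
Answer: $\frac{1589508}{1602590745455} \approx 9.9184 \cdot 10^{-7}$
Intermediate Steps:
$p = - \frac{9537048}{3301105}$ ($p = -3 + \frac{\left(-4395204\right) \frac{1}{-7922652}}{5} = -3 + \frac{\left(-4395204\right) \left(- \frac{1}{7922652}\right)}{5} = -3 + \frac{1}{5} \cdot \frac{366267}{660221} = -3 + \frac{366267}{3301105} = - \frac{9537048}{3301105} \approx -2.889$)
$Q = -2912826$ ($Q = -4 - 2912822 = -2912826$)
$\frac{p}{Q} = - \frac{9537048}{3301105 \left(-2912826\right)} = \left(- \frac{9537048}{3301105}\right) \left(- \frac{1}{2912826}\right) = \frac{1589508}{1602590745455}$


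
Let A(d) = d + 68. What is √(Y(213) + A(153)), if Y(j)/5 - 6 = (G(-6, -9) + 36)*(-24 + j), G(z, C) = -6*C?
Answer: √85301 ≈ 292.06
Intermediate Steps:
Y(j) = -10770 + 450*j (Y(j) = 30 + 5*((-6*(-9) + 36)*(-24 + j)) = 30 + 5*((54 + 36)*(-24 + j)) = 30 + 5*(90*(-24 + j)) = 30 + 5*(-2160 + 90*j) = 30 + (-10800 + 450*j) = -10770 + 450*j)
A(d) = 68 + d
√(Y(213) + A(153)) = √((-10770 + 450*213) + (68 + 153)) = √((-10770 + 95850) + 221) = √(85080 + 221) = √85301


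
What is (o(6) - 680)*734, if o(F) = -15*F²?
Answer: -895480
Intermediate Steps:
(o(6) - 680)*734 = (-15*6² - 680)*734 = (-15*36 - 680)*734 = (-540 - 680)*734 = -1220*734 = -895480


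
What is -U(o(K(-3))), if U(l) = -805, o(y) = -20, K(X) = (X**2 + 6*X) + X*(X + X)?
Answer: 805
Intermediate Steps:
K(X) = 3*X**2 + 6*X (K(X) = (X**2 + 6*X) + X*(2*X) = (X**2 + 6*X) + 2*X**2 = 3*X**2 + 6*X)
-U(o(K(-3))) = -1*(-805) = 805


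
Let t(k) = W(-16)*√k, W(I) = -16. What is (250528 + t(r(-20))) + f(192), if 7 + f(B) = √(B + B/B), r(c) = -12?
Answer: 250521 + √193 - 32*I*√3 ≈ 2.5054e+5 - 55.426*I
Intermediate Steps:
f(B) = -7 + √(1 + B) (f(B) = -7 + √(B + B/B) = -7 + √(B + 1) = -7 + √(1 + B))
t(k) = -16*√k
(250528 + t(r(-20))) + f(192) = (250528 - 32*I*√3) + (-7 + √(1 + 192)) = (250528 - 32*I*√3) + (-7 + √193) = 250521 + √193 - 32*I*√3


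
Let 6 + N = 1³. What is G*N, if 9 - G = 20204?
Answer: 100975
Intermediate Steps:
G = -20195 (G = 9 - 1*20204 = 9 - 20204 = -20195)
N = -5 (N = -6 + 1³ = -6 + 1 = -5)
G*N = -20195*(-5) = 100975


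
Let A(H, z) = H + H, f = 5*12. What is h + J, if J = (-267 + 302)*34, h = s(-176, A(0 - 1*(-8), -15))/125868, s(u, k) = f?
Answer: 12481915/10489 ≈ 1190.0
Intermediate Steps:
f = 60
A(H, z) = 2*H
s(u, k) = 60
h = 5/10489 (h = 60/125868 = 60*(1/125868) = 5/10489 ≈ 0.00047669)
J = 1190 (J = 35*34 = 1190)
h + J = 5/10489 + 1190 = 12481915/10489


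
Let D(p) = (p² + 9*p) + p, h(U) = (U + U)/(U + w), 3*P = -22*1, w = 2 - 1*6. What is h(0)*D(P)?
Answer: 0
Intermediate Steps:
w = -4 (w = 2 - 6 = -4)
P = -22/3 (P = (-22*1)/3 = (⅓)*(-22) = -22/3 ≈ -7.3333)
h(U) = 2*U/(-4 + U) (h(U) = (U + U)/(U - 4) = (2*U)/(-4 + U) = 2*U/(-4 + U))
D(p) = p² + 10*p
h(0)*D(P) = (2*0/(-4 + 0))*(-22*(10 - 22/3)/3) = (2*0/(-4))*(-22/3*8/3) = (2*0*(-¼))*(-176/9) = 0*(-176/9) = 0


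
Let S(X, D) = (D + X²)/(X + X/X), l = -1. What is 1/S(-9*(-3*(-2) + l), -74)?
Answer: -44/1951 ≈ -0.022553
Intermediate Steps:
S(X, D) = (D + X²)/(1 + X) (S(X, D) = (D + X²)/(X + 1) = (D + X²)/(1 + X))
1/S(-9*(-3*(-2) + l), -74) = 1/((-74 + (-9*(-3*(-2) - 1))²)/(1 - 9*(-3*(-2) - 1))) = 1/((-74 + (-9*(6 - 1))²)/(1 - 9*(6 - 1))) = 1/((-74 + (-9*5)²)/(1 - 9*5)) = 1/((-74 + (-45)²)/(1 - 45)) = 1/((-74 + 2025)/(-44)) = 1/(-1/44*1951) = 1/(-1951/44) = -44/1951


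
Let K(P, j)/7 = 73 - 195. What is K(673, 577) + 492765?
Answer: 491911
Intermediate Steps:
K(P, j) = -854 (K(P, j) = 7*(73 - 195) = 7*(-122) = -854)
K(673, 577) + 492765 = -854 + 492765 = 491911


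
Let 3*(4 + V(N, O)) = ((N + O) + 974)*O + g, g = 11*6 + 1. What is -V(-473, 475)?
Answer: -463655/3 ≈ -1.5455e+5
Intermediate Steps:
g = 67 (g = 66 + 1 = 67)
V(N, O) = 55/3 + O*(974 + N + O)/3 (V(N, O) = -4 + (((N + O) + 974)*O + 67)/3 = -4 + ((974 + N + O)*O + 67)/3 = -4 + (O*(974 + N + O) + 67)/3 = -4 + (67 + O*(974 + N + O))/3 = -4 + (67/3 + O*(974 + N + O)/3) = 55/3 + O*(974 + N + O)/3)
-V(-473, 475) = -(55/3 + (1/3)*475**2 + (974/3)*475 + (1/3)*(-473)*475) = -(55/3 + (1/3)*225625 + 462650/3 - 224675/3) = -(55/3 + 225625/3 + 462650/3 - 224675/3) = -1*463655/3 = -463655/3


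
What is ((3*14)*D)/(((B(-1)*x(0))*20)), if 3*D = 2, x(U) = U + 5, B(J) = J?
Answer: -7/25 ≈ -0.28000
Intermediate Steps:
x(U) = 5 + U
D = ⅔ (D = (⅓)*2 = ⅔ ≈ 0.66667)
((3*14)*D)/(((B(-1)*x(0))*20)) = ((3*14)*(⅔))/((-(5 + 0)*20)) = (42*(⅔))/((-1*5*20)) = 28/((-5*20)) = 28/(-100) = 28*(-1/100) = -7/25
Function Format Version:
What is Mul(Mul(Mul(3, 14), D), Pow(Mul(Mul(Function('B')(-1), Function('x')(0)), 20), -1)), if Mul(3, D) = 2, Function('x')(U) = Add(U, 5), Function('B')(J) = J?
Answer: Rational(-7, 25) ≈ -0.28000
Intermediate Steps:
Function('x')(U) = Add(5, U)
D = Rational(2, 3) (D = Mul(Rational(1, 3), 2) = Rational(2, 3) ≈ 0.66667)
Mul(Mul(Mul(3, 14), D), Pow(Mul(Mul(Function('B')(-1), Function('x')(0)), 20), -1)) = Mul(Mul(Mul(3, 14), Rational(2, 3)), Pow(Mul(Mul(-1, Add(5, 0)), 20), -1)) = Mul(Mul(42, Rational(2, 3)), Pow(Mul(Mul(-1, 5), 20), -1)) = Mul(28, Pow(Mul(-5, 20), -1)) = Mul(28, Pow(-100, -1)) = Mul(28, Rational(-1, 100)) = Rational(-7, 25)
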